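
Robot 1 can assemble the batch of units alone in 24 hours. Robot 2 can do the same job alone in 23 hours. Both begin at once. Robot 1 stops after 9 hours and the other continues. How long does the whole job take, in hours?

115/8 hours

In the first 9 hours the combined rate is 47/552, so 141/184 of the job is done, leaving 43/184.
After Robot 1 leaves the rate is 1/23 per hour; the remaining 43/184 takes 43/8 hours.
Total = 9 + 43/8 = 115/8 hours.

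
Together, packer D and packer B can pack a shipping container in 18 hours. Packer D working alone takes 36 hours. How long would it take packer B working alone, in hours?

36 hours

Combined rate is 1/18 per hour.
Known contribution: 1/36 per hour.
So packer B's rate is 1/18 − 1/36 = 1/36, meaning 36 hours alone.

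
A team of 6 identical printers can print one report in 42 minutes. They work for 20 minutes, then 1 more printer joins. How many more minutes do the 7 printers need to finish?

One printer does 1/252 of the job per minute.
After 20 minutes with 6 printers, 10/21 is done (11/21 left).
With 7 printers the rate is 7/252 = 1/36, so the rest takes 11/21 ÷ 1/36 = 132/7 minutes.

132/7 minutes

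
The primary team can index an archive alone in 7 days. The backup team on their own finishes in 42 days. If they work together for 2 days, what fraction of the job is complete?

Combined rate: 1/7 + 1/42 = (6 + 1)/42 = 7/42 = 1/6 per day.
In 2 days they complete 2·1/6 = 1/3 of the job.

1/3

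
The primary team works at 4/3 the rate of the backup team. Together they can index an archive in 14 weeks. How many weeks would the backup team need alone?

Let the backup team's rate be r; then the primary team's rate is (4/3)r, so together (4/3 + 1)r = (7/3)r = 1/14.
Thus r = 3/98 per week.
The backup team alone: 98/3 weeks; the primary team alone: 49/2 weeks.

98/3 weeks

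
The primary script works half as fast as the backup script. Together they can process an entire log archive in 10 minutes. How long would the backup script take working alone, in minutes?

Let the backup script's rate be r; then the primary script's rate is (1/2)r, so together (1/2 + 1)r = (3/2)r = 1/10.
Thus r = 1/15 per minute.
The backup script alone: 15 minutes; the primary script alone: 30 minutes.

15 minutes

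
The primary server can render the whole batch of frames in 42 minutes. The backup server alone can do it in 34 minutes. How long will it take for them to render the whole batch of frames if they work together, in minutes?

357/19 minutes

With two workers the combined time is the product over the sum: 42·34/(42+34) = 1428/76 = 357/19 minutes.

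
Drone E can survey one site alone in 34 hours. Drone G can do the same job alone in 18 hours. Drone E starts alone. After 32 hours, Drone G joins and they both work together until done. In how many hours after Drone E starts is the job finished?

In the first 32 hours Drone E alone does 32/34 = 16/17 of the job, leaving 1/17.
Once everyone is working, combined rate: 1/34 + 1/18 = (9 + 17)/306 = 26/306 = 13/153 per hour.
Remaining 1/17 at 13/153 per hour takes 9/13 hours.
Total from the start = 32 + 9/13 = 425/13 hours.

425/13 hours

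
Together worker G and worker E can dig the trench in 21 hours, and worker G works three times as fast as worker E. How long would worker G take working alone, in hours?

28 hours

Let worker E's rate be r; then worker G's rate is 3r, so together (3 + 1)r = 4r = 1/21.
Thus r = 1/84 per hour.
Worker E alone: 84 hours; worker G alone: 28 hours.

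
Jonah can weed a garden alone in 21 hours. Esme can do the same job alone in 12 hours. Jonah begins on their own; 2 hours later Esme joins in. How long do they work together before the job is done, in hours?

In the first 2 hours Jonah alone does 2/21 of the job, leaving 19/21.
Once everyone is working, combined rate: 1/21 + 1/12 = (4 + 7)/84 = 11/84 per hour.
Remaining 19/21 at 11/84 per hour takes 76/11 hours.

76/11 hours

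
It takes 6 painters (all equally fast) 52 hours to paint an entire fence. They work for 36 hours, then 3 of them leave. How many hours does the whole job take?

68 hours

One painter does 1/312 of the job per hour.
After 36 hours with 6 painters, 9/13 is done (4/13 left).
With 3 painters the rate is 3/312 = 1/104, so the rest takes 4/13 ÷ 1/104 = 32 hours.
Total = 36 + 32 = 68 hours.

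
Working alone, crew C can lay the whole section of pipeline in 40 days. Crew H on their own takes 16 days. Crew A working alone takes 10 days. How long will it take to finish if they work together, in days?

Combined rate: 1/40 + 1/16 + 1/10 = (2 + 5 + 8)/80 = 15/80 = 3/16 per day.
Time = 1 ÷ (3/16) = 16/3 days.

16/3 days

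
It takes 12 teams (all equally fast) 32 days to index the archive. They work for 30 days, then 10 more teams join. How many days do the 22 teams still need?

One team does 1/384 of the job per day.
After 30 days with 12 teams, 15/16 is done (1/16 left).
With 22 teams the rate is 22/384 = 11/192, so the rest takes 1/16 ÷ 11/192 = 12/11 days.

12/11 days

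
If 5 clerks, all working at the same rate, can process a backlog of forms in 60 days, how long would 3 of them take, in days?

100 days

Total work is 5·60 = 300 clerk-days.
With 3 clerks: 300/3 = 100 days.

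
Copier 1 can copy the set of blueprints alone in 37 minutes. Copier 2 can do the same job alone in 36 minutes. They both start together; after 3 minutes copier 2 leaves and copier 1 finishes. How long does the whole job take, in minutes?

In the first 3 minutes the combined rate is 73/1332, so 73/444 of the job is done, leaving 371/444.
After copier 2 leaves the rate is 1/37 per minute; the remaining 371/444 takes 371/12 minutes.
Total = 3 + 371/12 = 407/12 minutes.

407/12 minutes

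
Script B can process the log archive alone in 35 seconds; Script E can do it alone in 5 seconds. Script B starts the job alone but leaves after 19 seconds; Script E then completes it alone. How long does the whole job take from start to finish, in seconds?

149/7 seconds

In 19 seconds Script B does 19/35 of the job, leaving 16/35.
Script E works at 1/5 per second, so finishing takes 16/35 ÷ 1/5 = 16/7 seconds.
Total time = 19 + 16/7 = 149/7 seconds.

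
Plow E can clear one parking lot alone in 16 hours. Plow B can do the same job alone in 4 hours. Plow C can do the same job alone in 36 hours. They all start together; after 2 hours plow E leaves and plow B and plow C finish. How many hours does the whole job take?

63/20 hours

In the first 2 hours the combined rate is 49/144, so 49/72 of the job is done, leaving 23/72.
After plow E leaves the rate is 5/18 per hour; the remaining 23/72 takes 23/20 hours.
Total = 2 + 23/20 = 63/20 hours.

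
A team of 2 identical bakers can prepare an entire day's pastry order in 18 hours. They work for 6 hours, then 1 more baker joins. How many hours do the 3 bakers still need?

One baker does 1/36 of the job per hour.
After 6 hours with 2 bakers, 1/3 is done (2/3 left).
With 3 bakers the rate is 3/36 = 1/12, so the rest takes 2/3 ÷ 1/12 = 8 hours.

8 hours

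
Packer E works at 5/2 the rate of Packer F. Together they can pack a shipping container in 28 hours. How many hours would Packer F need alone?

Let Packer F's rate be r; then Packer E's rate is (5/2)r, so together (5/2 + 1)r = (7/2)r = 1/28.
Thus r = 1/98 per hour.
Packer F alone: 98 hours; Packer E alone: 196/5 hours.

98 hours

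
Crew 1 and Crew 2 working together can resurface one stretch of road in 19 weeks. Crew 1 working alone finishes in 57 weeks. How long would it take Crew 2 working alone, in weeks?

57/2 weeks

Combined rate is 1/19 per week.
Known contribution: 1/57 per week.
So Crew 2's rate is 1/19 − 1/57 = 2/57, meaning 57/2 weeks alone.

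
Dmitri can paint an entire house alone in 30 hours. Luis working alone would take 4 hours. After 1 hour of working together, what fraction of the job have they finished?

17/60

Combined rate: 1/30 + 1/4 = (2 + 15)/60 = 17/60 per hour.
In 1 hour they complete 1·17/60 = 17/60 of the job.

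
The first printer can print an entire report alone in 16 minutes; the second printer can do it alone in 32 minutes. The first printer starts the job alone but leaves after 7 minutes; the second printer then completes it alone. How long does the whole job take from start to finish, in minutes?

25 minutes

In 7 minutes the first printer does 7/16 of the job, leaving 9/16.
The second printer works at 1/32 per minute, so finishing takes 9/16 ÷ 1/32 = 18 minutes.
Total time = 7 + 18 = 25 minutes.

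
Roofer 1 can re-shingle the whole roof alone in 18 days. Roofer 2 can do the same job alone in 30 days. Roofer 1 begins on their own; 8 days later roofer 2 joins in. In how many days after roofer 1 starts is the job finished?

In the first 8 days roofer 1 alone does 8/18 = 4/9 of the job, leaving 5/9.
Once everyone is working, combined rate: 1/18 + 1/30 = (5 + 3)/90 = 8/90 = 4/45 per day.
Remaining 5/9 at 4/45 per day takes 25/4 days.
Total from the start = 8 + 25/4 = 57/4 days.

57/4 days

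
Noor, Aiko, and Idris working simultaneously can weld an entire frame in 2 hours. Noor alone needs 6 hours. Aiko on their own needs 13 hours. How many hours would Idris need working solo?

39/10 hours

Combined rate is 1/2 per hour.
Known contribution: 1/6 + 1/13 = (13 + 6)/78 = 19/78 per hour.
So Idris's rate is 1/2 − 19/78 = 10/39, meaning 39/10 hours alone.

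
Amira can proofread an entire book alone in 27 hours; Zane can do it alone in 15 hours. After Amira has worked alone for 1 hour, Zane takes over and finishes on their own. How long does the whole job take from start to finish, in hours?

In 1 hour Amira does 1/27 of the job, leaving 26/27.
Zane works at 1/15 per hour, so finishing takes 26/27 ÷ 1/15 = 130/9 hours.
Total time = 1 + 130/9 = 139/9 hours.

139/9 hours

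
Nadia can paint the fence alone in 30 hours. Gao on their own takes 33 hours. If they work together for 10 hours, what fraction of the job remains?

Combined rate: 1/30 + 1/33 = (11 + 10)/330 = 21/330 = 7/110 per hour.
In 10 hours they complete 10·7/110 = 7/11 of the job.
So 4/11 remains.

4/11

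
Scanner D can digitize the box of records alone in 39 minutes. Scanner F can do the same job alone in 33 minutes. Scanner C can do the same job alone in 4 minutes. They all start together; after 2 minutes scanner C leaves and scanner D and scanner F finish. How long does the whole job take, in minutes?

143/16 minutes

In the first 2 minutes the combined rate is 175/572, so 175/286 of the job is done, leaving 111/286.
After scanner C leaves the rate is 8/143 per minute; the remaining 111/286 takes 111/16 minutes.
Total = 2 + 111/16 = 143/16 minutes.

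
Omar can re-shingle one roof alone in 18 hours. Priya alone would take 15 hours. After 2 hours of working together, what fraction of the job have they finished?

11/45

Combined rate: 1/18 + 1/15 = (5 + 6)/90 = 11/90 per hour.
In 2 hours they complete 2·11/90 = 11/45 of the job.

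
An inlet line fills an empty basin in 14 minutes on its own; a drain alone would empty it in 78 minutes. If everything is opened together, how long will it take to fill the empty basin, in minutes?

Net rate = 1/14 − 1/78 = (39 − 7)/546 = 32/546 = 16/273 per minute.
Filling time = 1 ÷ (16/273) = 273/16 minutes.

273/16 minutes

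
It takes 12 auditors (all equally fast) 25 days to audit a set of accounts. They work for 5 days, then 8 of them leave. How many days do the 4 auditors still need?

60 days

One auditor does 1/300 of the job per day.
After 5 days with 12 auditors, 1/5 is done (4/5 left).
With 4 auditors the rate is 4/300 = 1/75, so the rest takes 4/5 ÷ 1/75 = 60 days.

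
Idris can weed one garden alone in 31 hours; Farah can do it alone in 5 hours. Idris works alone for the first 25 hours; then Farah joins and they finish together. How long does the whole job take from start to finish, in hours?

In 25 hours Idris does 25/31 of the job, leaving 6/31.
Idris and Farah together work at 36/155 per hour, so finishing takes 6/31 ÷ 36/155 = 5/6 hours.
Total time = 25 + 5/6 = 155/6 hours.

155/6 hours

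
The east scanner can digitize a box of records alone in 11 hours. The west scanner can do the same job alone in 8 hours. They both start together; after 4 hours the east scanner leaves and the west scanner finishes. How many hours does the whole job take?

56/11 hours

In the first 4 hours the combined rate is 19/88, so 19/22 of the job is done, leaving 3/22.
After the east scanner leaves the rate is 1/8 per hour; the remaining 3/22 takes 12/11 hours.
Total = 4 + 12/11 = 56/11 hours.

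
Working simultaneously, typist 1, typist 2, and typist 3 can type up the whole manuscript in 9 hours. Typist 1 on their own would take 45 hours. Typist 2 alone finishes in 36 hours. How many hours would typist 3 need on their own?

Combined rate is 1/9 per hour.
Known contribution: 1/45 + 1/36 = (4 + 5)/180 = 9/180 = 1/20 per hour.
So typist 3's rate is 1/9 − 1/20 = 11/180, meaning 180/11 hours alone.

180/11 hours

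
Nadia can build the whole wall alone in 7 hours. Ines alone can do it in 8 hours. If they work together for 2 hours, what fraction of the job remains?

Combined rate: 1/7 + 1/8 = (8 + 7)/56 = 15/56 per hour.
In 2 hours they complete 2·15/56 = 15/28 of the job.
So 13/28 remains.

13/28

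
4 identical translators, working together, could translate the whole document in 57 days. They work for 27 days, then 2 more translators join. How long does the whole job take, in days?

47 days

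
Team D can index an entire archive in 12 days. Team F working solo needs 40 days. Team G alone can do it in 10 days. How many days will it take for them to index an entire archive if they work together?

24/5 days

Combined rate: 1/12 + 1/40 + 1/10 = (10 + 3 + 12)/120 = 25/120 = 5/24 per day.
Time = 1 ÷ (5/24) = 24/5 days.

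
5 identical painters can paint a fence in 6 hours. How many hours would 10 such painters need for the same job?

Total work is 5·6 = 30 painter-hours.
With 10 painters: 30/10 = 3 hours.

3 hours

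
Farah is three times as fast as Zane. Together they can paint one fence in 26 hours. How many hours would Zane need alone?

104 hours

Let Zane's rate be r; then Farah's rate is 3r, so together (3 + 1)r = 4r = 1/26.
Thus r = 1/104 per hour.
Zane alone: 104 hours; Farah alone: 104/3 hours.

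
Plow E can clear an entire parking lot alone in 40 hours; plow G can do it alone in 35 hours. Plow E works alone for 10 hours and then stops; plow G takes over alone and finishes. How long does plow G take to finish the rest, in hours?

105/4 hours

In 10 hours plow E does 10/40 = 1/4 of the job, leaving 3/4.
Plow G works at 1/35 per hour, so finishing takes 3/4 ÷ 1/35 = 105/4 hours.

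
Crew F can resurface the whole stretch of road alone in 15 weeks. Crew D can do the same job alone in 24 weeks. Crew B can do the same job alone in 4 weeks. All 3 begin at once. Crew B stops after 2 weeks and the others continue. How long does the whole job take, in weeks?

60/13 weeks

In the first 2 weeks the combined rate is 43/120, so 43/60 of the job is done, leaving 17/60.
After Crew B leaves the rate is 13/120 per week; the remaining 17/60 takes 34/13 weeks.
Total = 2 + 34/13 = 60/13 weeks.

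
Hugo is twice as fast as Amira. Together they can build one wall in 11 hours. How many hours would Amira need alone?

33 hours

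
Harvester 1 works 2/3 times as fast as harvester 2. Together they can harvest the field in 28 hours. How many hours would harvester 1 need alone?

70 hours

Let harvester 2's rate be r; then harvester 1's rate is (2/3)r, so together (2/3 + 1)r = (5/3)r = 1/28.
Thus r = 3/140 per hour.
Harvester 2 alone: 140/3 hours; harvester 1 alone: 70 hours.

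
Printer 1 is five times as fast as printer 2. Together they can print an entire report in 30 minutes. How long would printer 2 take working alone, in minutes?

180 minutes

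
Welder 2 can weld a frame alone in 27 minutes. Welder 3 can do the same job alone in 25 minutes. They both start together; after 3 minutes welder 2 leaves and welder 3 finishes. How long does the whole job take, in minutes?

200/9 minutes

In the first 3 minutes the combined rate is 52/675, so 52/225 of the job is done, leaving 173/225.
After welder 2 leaves the rate is 1/25 per minute; the remaining 173/225 takes 173/9 minutes.
Total = 3 + 173/9 = 200/9 minutes.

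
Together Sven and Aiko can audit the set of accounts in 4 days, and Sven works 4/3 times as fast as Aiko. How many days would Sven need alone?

Let Aiko's rate be r; then Sven's rate is (4/3)r, so together (4/3 + 1)r = (7/3)r = 1/4.
Thus r = 3/28 per day.
Aiko alone: 28/3 days; Sven alone: 7 days.

7 days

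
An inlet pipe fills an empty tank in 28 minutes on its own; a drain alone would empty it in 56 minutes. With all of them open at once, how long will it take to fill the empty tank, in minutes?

56 minutes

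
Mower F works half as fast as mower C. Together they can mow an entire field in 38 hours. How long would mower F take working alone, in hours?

Let mower C's rate be r; then mower F's rate is (1/2)r, so together (1/2 + 1)r = (3/2)r = 1/38.
Thus r = 1/57 per hour.
Mower C alone: 57 hours; mower F alone: 114 hours.

114 hours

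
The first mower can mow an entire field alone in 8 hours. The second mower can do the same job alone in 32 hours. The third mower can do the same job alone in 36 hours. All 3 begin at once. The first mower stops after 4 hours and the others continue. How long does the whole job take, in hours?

144/17 hours

In the first 4 hours the combined rate is 53/288, so 53/72 of the job is done, leaving 19/72.
After the first mower leaves the rate is 17/288 per hour; the remaining 19/72 takes 76/17 hours.
Total = 4 + 76/17 = 144/17 hours.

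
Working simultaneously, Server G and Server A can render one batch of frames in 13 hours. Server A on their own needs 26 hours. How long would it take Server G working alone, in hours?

Combined rate is 1/13 per hour.
Known contribution: 1/26 per hour.
So Server G's rate is 1/13 − 1/26 = 1/26, meaning 26 hours alone.

26 hours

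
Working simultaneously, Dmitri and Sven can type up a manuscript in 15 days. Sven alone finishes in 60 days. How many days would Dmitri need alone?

Combined rate is 1/15 per day.
Known contribution: 1/60 per day.
So Dmitri's rate is 1/15 − 1/60 = 1/20, meaning 20 days alone.

20 days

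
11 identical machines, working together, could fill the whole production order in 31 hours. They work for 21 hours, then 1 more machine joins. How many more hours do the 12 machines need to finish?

One machine does 1/341 of the job per hour.
After 21 hours with 11 machines, 21/31 is done (10/31 left).
With 12 machines the rate is 12/341, so the rest takes 10/31 ÷ 12/341 = 55/6 hours.

55/6 hours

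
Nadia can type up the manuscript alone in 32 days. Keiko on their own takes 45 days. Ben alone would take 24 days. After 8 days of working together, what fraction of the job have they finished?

Combined rate: 1/32 + 1/45 + 1/24 = (45 + 32 + 60)/1440 = 137/1440 per day.
In 8 days they complete 8·137/1440 = 137/180 of the job.

137/180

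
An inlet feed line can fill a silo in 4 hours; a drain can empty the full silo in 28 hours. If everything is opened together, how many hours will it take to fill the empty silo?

14/3 hours

Net rate = 1/4 − 1/28 = (7 − 1)/28 = 6/28 = 3/14 per hour.
Filling time = 1 ÷ (3/14) = 14/3 hours.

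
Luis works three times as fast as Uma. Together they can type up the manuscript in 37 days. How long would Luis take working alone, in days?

Let Uma's rate be r; then Luis's rate is 3r, so together (3 + 1)r = 4r = 1/37.
Thus r = 1/148 per day.
Uma alone: 148 days; Luis alone: 148/3 days.

148/3 days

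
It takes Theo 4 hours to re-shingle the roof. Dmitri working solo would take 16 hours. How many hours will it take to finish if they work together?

Combined rate: 1/4 + 1/16 = (4 + 1)/16 = 5/16 per hour.
Time = 1 ÷ (5/16) = 16/5 hours.

16/5 hours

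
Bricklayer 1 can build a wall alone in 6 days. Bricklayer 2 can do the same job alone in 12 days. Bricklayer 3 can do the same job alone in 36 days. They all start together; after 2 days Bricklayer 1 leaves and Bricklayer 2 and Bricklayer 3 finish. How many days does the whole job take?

6 days

In the first 2 days the combined rate is 5/18, so 5/9 of the job is done, leaving 4/9.
After Bricklayer 1 leaves the rate is 1/9 per day; the remaining 4/9 takes 4 days.
Total = 2 + 4 = 6 days.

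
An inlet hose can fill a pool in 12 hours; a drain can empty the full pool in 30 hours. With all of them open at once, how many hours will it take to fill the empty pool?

20 hours

Net rate = 1/12 − 1/30 = (5 − 2)/60 = 3/60 = 1/20 per hour.
Filling time = 1 ÷ (1/20) = 20 hours.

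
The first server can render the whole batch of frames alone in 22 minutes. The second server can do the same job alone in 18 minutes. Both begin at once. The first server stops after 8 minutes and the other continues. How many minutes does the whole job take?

126/11 minutes

In the first 8 minutes the combined rate is 10/99, so 80/99 of the job is done, leaving 19/99.
After the first server leaves the rate is 1/18 per minute; the remaining 19/99 takes 38/11 minutes.
Total = 8 + 38/11 = 126/11 minutes.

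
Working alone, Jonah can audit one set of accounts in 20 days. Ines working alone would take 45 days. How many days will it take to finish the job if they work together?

Combined rate: 1/20 + 1/45 = (9 + 4)/180 = 13/180 per day.
Time = 1 ÷ (13/180) = 180/13 days.

180/13 days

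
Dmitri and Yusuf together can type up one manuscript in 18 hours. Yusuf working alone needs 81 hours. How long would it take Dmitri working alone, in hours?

162/7 hours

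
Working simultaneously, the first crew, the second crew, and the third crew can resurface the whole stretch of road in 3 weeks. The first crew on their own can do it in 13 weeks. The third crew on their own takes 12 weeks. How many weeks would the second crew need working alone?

52/9 weeks

Combined rate is 1/3 per week.
Known contribution: 1/13 + 1/12 = (12 + 13)/156 = 25/156 per week.
So the second crew's rate is 1/3 − 25/156 = 9/52, meaning 52/9 weeks alone.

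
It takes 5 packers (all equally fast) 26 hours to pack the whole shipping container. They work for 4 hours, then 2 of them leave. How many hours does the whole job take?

122/3 hours

One packer does 1/130 of the job per hour.
After 4 hours with 5 packers, 2/13 is done (11/13 left).
With 3 packers the rate is 3/130, so the rest takes 11/13 ÷ 3/130 = 110/3 hours.
Total = 4 + 110/3 = 122/3 hours.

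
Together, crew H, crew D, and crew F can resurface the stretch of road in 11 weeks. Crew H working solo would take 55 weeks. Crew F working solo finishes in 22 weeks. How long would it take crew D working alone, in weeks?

Combined rate is 1/11 per week.
Known contribution: 1/55 + 1/22 = (2 + 5)/110 = 7/110 per week.
So crew D's rate is 1/11 − 7/110 = 3/110, meaning 110/3 weeks alone.

110/3 weeks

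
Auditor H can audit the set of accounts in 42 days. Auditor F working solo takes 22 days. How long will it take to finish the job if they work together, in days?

231/16 days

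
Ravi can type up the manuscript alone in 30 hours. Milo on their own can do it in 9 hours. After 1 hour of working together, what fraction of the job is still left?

77/90

Combined rate: 1/30 + 1/9 = (3 + 10)/90 = 13/90 per hour.
In 1 hour they complete 1·13/90 = 13/90 of the job.
So 77/90 remains.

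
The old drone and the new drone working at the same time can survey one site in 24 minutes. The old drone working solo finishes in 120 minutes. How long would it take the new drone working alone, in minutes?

30 minutes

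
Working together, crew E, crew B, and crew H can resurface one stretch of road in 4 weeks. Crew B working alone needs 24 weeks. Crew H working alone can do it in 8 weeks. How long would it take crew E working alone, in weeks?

12 weeks

Combined rate is 1/4 per week.
Known contribution: 1/24 + 1/8 = (1 + 3)/24 = 4/24 = 1/6 per week.
So crew E's rate is 1/4 − 1/6 = 1/12, meaning 12 weeks alone.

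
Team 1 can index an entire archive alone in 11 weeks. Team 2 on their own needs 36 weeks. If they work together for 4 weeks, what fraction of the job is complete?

47/99

Combined rate: 1/11 + 1/36 = (36 + 11)/396 = 47/396 per week.
In 4 weeks they complete 4·47/396 = 47/99 of the job.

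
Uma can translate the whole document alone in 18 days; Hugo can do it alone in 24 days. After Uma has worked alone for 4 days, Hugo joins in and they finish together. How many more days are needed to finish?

8 days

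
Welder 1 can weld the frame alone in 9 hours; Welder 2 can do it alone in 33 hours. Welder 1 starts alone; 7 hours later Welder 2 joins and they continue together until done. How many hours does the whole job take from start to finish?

60/7 hours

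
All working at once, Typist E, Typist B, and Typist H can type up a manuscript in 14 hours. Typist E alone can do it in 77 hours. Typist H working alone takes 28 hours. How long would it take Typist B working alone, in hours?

44 hours

Combined rate is 1/14 per hour.
Known contribution: 1/77 + 1/28 = (4 + 11)/308 = 15/308 per hour.
So Typist B's rate is 1/14 − 15/308 = 1/44, meaning 44 hours alone.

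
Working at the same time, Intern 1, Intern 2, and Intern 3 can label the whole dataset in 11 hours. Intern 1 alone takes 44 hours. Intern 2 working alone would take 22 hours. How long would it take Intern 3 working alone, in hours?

Combined rate is 1/11 per hour.
Known contribution: 1/44 + 1/22 = (1 + 2)/44 = 3/44 per hour.
So Intern 3's rate is 1/11 − 3/44 = 1/44, meaning 44 hours alone.

44 hours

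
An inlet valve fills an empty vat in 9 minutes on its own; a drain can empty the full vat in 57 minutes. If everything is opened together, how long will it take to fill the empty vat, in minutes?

171/16 minutes

Net rate = 1/9 − 1/57 = (19 − 3)/171 = 16/171 per minute.
Filling time = 1 ÷ (16/171) = 171/16 minutes.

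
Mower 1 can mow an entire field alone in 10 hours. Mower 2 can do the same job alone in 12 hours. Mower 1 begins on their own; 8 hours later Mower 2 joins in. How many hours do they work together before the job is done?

12/11 hours

In the first 8 hours Mower 1 alone does 8/10 = 4/5 of the job, leaving 1/5.
Once everyone is working, combined rate: 1/10 + 1/12 = (6 + 5)/60 = 11/60 per hour.
Remaining 1/5 at 11/60 per hour takes 12/11 hours.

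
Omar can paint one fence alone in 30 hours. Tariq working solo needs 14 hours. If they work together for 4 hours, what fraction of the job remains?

61/105

Combined rate: 1/30 + 1/14 = (7 + 15)/210 = 22/210 = 11/105 per hour.
In 4 hours they complete 4·11/105 = 44/105 of the job.
So 61/105 remains.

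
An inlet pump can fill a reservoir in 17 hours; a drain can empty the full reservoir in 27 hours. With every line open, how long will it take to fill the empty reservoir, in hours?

Net rate = 1/17 − 1/27 = (27 − 17)/459 = 10/459 per hour.
Filling time = 1 ÷ (10/459) = 459/10 hours.

459/10 hours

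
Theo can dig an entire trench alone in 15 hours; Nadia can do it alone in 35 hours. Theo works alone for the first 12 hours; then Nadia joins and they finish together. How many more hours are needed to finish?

In 12 hours Theo does 12/15 = 4/5 of the job, leaving 1/5.
Theo and Nadia together work at 2/21 per hour, so finishing takes 1/5 ÷ 2/21 = 21/10 hours.

21/10 hours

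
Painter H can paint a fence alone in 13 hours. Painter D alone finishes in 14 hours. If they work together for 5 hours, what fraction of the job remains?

47/182

Combined rate: 1/13 + 1/14 = (14 + 13)/182 = 27/182 per hour.
In 5 hours they complete 5·27/182 = 135/182 of the job.
So 47/182 remains.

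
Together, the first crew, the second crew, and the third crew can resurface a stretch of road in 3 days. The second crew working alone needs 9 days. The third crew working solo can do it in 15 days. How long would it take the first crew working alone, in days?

45/7 days

Combined rate is 1/3 per day.
Known contribution: 1/9 + 1/15 = (5 + 3)/45 = 8/45 per day.
So the first crew's rate is 1/3 − 8/45 = 7/45, meaning 45/7 days alone.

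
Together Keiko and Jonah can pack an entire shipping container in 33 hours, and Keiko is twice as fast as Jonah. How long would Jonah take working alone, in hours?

99 hours

Let Jonah's rate be r; then Keiko's rate is 2r, so together (2 + 1)r = 3r = 1/33.
Thus r = 1/99 per hour.
Jonah alone: 99 hours; Keiko alone: 99/2 hours.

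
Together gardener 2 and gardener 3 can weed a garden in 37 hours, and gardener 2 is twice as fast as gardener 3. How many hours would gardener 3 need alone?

111 hours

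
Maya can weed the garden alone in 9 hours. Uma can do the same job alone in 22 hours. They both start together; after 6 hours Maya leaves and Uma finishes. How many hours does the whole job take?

22/3 hours

In the first 6 hours the combined rate is 31/198, so 31/33 of the job is done, leaving 2/33.
After Maya leaves the rate is 1/22 per hour; the remaining 2/33 takes 4/3 hours.
Total = 6 + 4/3 = 22/3 hours.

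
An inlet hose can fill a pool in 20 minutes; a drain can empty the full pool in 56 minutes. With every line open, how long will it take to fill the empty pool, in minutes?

280/9 minutes

Net rate = 1/20 − 1/56 = (14 − 5)/280 = 9/280 per minute.
Filling time = 1 ÷ (9/280) = 280/9 minutes.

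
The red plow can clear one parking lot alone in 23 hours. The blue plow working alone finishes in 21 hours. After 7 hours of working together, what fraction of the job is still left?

25/69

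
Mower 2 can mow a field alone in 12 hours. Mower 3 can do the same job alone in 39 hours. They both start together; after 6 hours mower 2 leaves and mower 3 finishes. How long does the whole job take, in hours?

In the first 6 hours the combined rate is 17/156, so 17/26 of the job is done, leaving 9/26.
After mower 2 leaves the rate is 1/39 per hour; the remaining 9/26 takes 27/2 hours.
Total = 6 + 27/2 = 39/2 hours.

39/2 hours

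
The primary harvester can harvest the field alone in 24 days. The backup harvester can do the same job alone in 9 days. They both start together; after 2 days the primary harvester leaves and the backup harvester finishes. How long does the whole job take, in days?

In the first 2 days the combined rate is 11/72, so 11/36 of the job is done, leaving 25/36.
After the primary harvester leaves the rate is 1/9 per day; the remaining 25/36 takes 25/4 days.
Total = 2 + 25/4 = 33/4 days.

33/4 days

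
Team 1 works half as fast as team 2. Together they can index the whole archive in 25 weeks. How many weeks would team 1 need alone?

Let team 2's rate be r; then team 1's rate is (1/2)r, so together (1/2 + 1)r = (3/2)r = 1/25.
Thus r = 2/75 per week.
Team 2 alone: 75/2 weeks; team 1 alone: 75 weeks.

75 weeks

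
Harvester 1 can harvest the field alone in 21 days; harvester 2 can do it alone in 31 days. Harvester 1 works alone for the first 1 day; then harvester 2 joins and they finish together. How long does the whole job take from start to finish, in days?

168/13 days

In 1 day harvester 1 does 1/21 of the job, leaving 20/21.
Harvester 1 and harvester 2 together work at 52/651 per day, so finishing takes 20/21 ÷ 52/651 = 155/13 days.
Total time = 1 + 155/13 = 168/13 days.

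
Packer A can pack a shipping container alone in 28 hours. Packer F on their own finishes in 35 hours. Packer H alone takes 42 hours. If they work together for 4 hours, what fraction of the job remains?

Combined rate: 1/28 + 1/35 + 1/42 = (15 + 12 + 10)/420 = 37/420 per hour.
In 4 hours they complete 4·37/420 = 37/105 of the job.
So 68/105 remains.

68/105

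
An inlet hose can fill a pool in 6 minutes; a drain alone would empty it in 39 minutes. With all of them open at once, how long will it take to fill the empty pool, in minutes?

Net rate = 1/6 − 1/39 = (13 − 2)/78 = 11/78 per minute.
Filling time = 1 ÷ (11/78) = 78/11 minutes.

78/11 minutes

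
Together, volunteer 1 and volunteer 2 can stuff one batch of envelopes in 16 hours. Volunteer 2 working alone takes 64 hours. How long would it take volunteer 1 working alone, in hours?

64/3 hours

Combined rate is 1/16 per hour.
Known contribution: 1/64 per hour.
So volunteer 1's rate is 1/16 − 1/64 = 3/64, meaning 64/3 hours alone.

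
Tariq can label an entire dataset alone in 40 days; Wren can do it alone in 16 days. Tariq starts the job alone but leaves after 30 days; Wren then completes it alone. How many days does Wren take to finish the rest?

In 30 days Tariq does 30/40 = 3/4 of the job, leaving 1/4.
Wren works at 1/16 per day, so finishing takes 1/4 ÷ 1/16 = 4 days.

4 days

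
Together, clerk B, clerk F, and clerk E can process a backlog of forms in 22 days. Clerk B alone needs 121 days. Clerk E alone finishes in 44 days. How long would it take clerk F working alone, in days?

Combined rate is 1/22 per day.
Known contribution: 1/121 + 1/44 = (4 + 11)/484 = 15/484 per day.
So clerk F's rate is 1/22 − 15/484 = 7/484, meaning 484/7 days alone.

484/7 days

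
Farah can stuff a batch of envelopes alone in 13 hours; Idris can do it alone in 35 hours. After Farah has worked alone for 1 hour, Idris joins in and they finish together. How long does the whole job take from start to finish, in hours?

In 1 hour Farah does 1/13 of the job, leaving 12/13.
Farah and Idris together work at 48/455 per hour, so finishing takes 12/13 ÷ 48/455 = 35/4 hours.
Total time = 1 + 35/4 = 39/4 hours.

39/4 hours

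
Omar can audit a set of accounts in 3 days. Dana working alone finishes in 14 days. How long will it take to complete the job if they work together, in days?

42/17 days

With two workers the combined time is the product over the sum: 3·14/(3+14) = 42/17 days.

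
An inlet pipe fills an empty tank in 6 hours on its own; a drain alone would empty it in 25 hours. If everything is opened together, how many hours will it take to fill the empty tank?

150/19 hours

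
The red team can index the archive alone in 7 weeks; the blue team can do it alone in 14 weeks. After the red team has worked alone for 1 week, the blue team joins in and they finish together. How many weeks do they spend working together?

In 1 week the red team does 1/7 of the job, leaving 6/7.
The red team and the blue team together work at 3/14 per week, so finishing takes 6/7 ÷ 3/14 = 4 weeks.

4 weeks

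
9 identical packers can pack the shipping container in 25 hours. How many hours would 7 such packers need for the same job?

Total work is 9·25 = 225 packer-hours.
With 7 packers: 225/7 hours.

225/7 hours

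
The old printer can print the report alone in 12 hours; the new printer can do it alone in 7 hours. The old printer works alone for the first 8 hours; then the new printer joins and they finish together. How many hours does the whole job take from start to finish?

In 8 hours the old printer does 8/12 = 2/3 of the job, leaving 1/3.
The old printer and the new printer together work at 19/84 per hour, so finishing takes 1/3 ÷ 19/84 = 28/19 hours.
Total time = 8 + 28/19 = 180/19 hours.

180/19 hours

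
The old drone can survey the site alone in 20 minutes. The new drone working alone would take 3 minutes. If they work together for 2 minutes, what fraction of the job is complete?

23/30

Combined rate: 1/20 + 1/3 = (3 + 20)/60 = 23/60 per minute.
In 2 minutes they complete 2·23/60 = 23/30 of the job.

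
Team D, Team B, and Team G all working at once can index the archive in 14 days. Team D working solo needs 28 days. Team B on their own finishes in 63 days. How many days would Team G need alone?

252/5 days

Combined rate is 1/14 per day.
Known contribution: 1/28 + 1/63 = (9 + 4)/252 = 13/252 per day.
So Team G's rate is 1/14 − 13/252 = 5/252, meaning 252/5 days alone.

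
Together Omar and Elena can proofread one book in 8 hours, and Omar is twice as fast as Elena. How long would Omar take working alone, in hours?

12 hours

Let Elena's rate be r; then Omar's rate is 2r, so together (2 + 1)r = 3r = 1/8.
Thus r = 1/24 per hour.
Elena alone: 24 hours; Omar alone: 12 hours.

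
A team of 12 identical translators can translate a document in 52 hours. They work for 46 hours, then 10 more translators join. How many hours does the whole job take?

One translator does 1/624 of the job per hour.
After 46 hours with 12 translators, 23/26 is done (3/26 left).
With 22 translators the rate is 22/624 = 11/312, so the rest takes 3/26 ÷ 11/312 = 36/11 hours.
Total = 46 + 36/11 = 542/11 hours.

542/11 hours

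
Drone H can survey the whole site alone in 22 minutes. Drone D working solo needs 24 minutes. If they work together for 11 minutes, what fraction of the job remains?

1/24

Combined rate: 1/22 + 1/24 = (12 + 11)/264 = 23/264 per minute.
In 11 minutes they complete 11·23/264 = 23/24 of the job.
So 1/24 remains.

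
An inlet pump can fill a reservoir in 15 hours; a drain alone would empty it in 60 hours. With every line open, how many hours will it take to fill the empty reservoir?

20 hours

Net rate = 1/15 − 1/60 = (4 − 1)/60 = 3/60 = 1/20 per hour.
Filling time = 1 ÷ (1/20) = 20 hours.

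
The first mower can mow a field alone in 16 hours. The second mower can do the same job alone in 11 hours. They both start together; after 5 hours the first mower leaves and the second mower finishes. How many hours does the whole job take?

In the first 5 hours the combined rate is 27/176, so 135/176 of the job is done, leaving 41/176.
After the first mower leaves the rate is 1/11 per hour; the remaining 41/176 takes 41/16 hours.
Total = 5 + 41/16 = 121/16 hours.

121/16 hours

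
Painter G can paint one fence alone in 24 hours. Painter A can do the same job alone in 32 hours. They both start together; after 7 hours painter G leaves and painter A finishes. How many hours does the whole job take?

68/3 hours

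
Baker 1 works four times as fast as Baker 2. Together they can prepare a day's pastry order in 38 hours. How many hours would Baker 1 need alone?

Let Baker 2's rate be r; then Baker 1's rate is 4r, so together (4 + 1)r = 5r = 1/38.
Thus r = 1/190 per hour.
Baker 2 alone: 190 hours; Baker 1 alone: 95/2 hours.

95/2 hours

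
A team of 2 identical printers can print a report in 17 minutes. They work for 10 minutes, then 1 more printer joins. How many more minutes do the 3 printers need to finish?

14/3 minutes

One printer does 1/34 of the job per minute.
After 10 minutes with 2 printers, 10/17 is done (7/17 left).
With 3 printers the rate is 3/34, so the rest takes 7/17 ÷ 3/34 = 14/3 minutes.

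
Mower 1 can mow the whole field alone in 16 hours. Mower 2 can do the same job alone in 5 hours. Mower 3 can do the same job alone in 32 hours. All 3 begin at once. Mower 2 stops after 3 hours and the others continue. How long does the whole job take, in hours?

In the first 3 hours the combined rate is 47/160, so 141/160 of the job is done, leaving 19/160.
After mower 2 leaves the rate is 3/32 per hour; the remaining 19/160 takes 19/15 hours.
Total = 3 + 19/15 = 64/15 hours.

64/15 hours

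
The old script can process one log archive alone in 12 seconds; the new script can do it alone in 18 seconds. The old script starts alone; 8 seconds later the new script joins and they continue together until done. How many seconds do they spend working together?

12/5 seconds

In 8 seconds the old script does 8/12 = 2/3 of the job, leaving 1/3.
The old script and the new script together work at 5/36 per second, so finishing takes 1/3 ÷ 5/36 = 12/5 seconds.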